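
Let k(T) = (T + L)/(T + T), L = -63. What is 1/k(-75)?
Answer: 25/23 ≈ 1.0870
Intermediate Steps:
k(T) = (-63 + T)/(2*T) (k(T) = (T - 63)/(T + T) = (-63 + T)/((2*T)) = (-63 + T)*(1/(2*T)) = (-63 + T)/(2*T))
1/k(-75) = 1/((½)*(-63 - 75)/(-75)) = 1/((½)*(-1/75)*(-138)) = 1/(23/25) = 25/23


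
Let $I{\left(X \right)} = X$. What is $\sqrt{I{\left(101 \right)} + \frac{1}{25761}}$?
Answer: $\frac{\sqrt{67026566982}}{25761} \approx 10.05$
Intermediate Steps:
$\sqrt{I{\left(101 \right)} + \frac{1}{25761}} = \sqrt{101 + \frac{1}{25761}} = \sqrt{\frac{2601862}{25761}} = \frac{\sqrt{67026566982}}{25761}$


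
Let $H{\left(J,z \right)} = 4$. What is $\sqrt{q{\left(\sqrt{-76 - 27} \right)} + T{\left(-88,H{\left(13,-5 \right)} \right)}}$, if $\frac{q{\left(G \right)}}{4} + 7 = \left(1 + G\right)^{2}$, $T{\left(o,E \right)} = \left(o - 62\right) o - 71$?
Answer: $\sqrt{12693 + 8 i \sqrt{103}} \approx 112.66 + 0.3603 i$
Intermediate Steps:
$T{\left(o,E \right)} = -71 + o \left(-62 + o\right)$ ($T{\left(o,E \right)} = \left(-62 + o\right) o - 71 = o \left(-62 + o\right) - 71 = -71 + o \left(-62 + o\right)$)
$q{\left(G \right)} = -28 + 4 \left(1 + G\right)^{2}$
$\sqrt{q{\left(\sqrt{-76 - 27} \right)} + T{\left(-88,H{\left(13,-5 \right)} \right)}} = \sqrt{\left(-28 + 4 \left(1 + \sqrt{-76 - 27}\right)^{2}\right) - \left(-5385 - 7744\right)} = \sqrt{\left(-28 + 4 \left(1 + \sqrt{-103}\right)^{2}\right) + \left(-71 + 7744 + 5456\right)} = \sqrt{\left(-28 + 4 \left(1 + i \sqrt{103}\right)^{2}\right) + 13129} = \sqrt{13101 + 4 \left(1 + i \sqrt{103}\right)^{2}}$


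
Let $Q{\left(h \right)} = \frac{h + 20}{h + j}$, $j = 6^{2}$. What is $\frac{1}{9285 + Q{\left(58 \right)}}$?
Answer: $\frac{47}{436434} \approx 0.00010769$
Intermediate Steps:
$j = 36$
$Q{\left(h \right)} = \frac{20 + h}{36 + h}$ ($Q{\left(h \right)} = \frac{h + 20}{h + 36} = \frac{20 + h}{36 + h}$)
$\frac{1}{9285 + Q{\left(58 \right)}} = \frac{1}{9285 + \frac{20 + 58}{36 + 58}} = \frac{1}{9285 + \frac{1}{94} \cdot 78} = \frac{1}{9285 + \frac{39}{47}} = \frac{1}{\frac{436434}{47}} = \frac{47}{436434}$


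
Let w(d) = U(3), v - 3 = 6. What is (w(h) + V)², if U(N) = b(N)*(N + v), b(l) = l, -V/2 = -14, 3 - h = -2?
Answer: 4096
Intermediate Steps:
h = 5 (h = 3 - 1*(-2) = 3 + 2 = 5)
V = 28 (V = -2*(-14) = 28)
v = 9 (v = 3 + 6 = 9)
U(N) = N*(9 + N) (U(N) = N*(N + 9) = N*(9 + N))
w(d) = 36 (w(d) = 3*(9 + 3) = 3*12 = 36)
(w(h) + V)² = (36 + 28)² = 64² = 4096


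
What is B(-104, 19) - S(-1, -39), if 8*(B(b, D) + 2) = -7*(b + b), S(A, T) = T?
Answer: 219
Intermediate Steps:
B(b, D) = -2 - 7*b/4 (B(b, D) = -2 + (-7*(b + b))/8 = -2 + (-14*b)/8 = -2 - 7*b/4)
B(-104, 19) - S(-1, -39) = (-2 - 7/4*(-104)) - 1*(-39) = (-2 + 182) + 39 = 180 + 39 = 219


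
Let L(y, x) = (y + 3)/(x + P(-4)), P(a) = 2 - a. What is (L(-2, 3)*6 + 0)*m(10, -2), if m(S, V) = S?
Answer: 20/3 ≈ 6.6667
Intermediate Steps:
L(y, x) = (3 + y)/(6 + x) (L(y, x) = (y + 3)/(x + (2 - 1*(-4))) = (3 + y)/(x + (2 + 4)) = (3 + y)/(x + 6) = (3 + y)/(6 + x))
(L(-2, 3)*6 + 0)*m(10, -2) = (((3 - 2)/(6 + 3))*6 + 0)*10 = ((1/9)*6 + 0)*10 = (2/3 + 0)*10 = (2/3)*10 = 20/3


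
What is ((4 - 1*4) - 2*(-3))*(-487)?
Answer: -2922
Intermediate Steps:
((4 - 1*4) - 2*(-3))*(-487) = ((4 - 4) + 6)*(-487) = (0 + 6)*(-487) = 6*(-487) = -2922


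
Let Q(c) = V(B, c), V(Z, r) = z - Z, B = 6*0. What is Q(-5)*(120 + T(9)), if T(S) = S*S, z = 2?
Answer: 402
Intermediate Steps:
B = 0
T(S) = S²
V(Z, r) = 2 - Z
Q(c) = 2 (Q(c) = 2 - 1*0 = 2 + 0 = 2)
Q(-5)*(120 + T(9)) = 2*(120 + 9²) = 2*(120 + 81) = 2*201 = 402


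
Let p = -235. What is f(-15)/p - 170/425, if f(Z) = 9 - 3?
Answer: -20/47 ≈ -0.42553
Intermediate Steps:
f(Z) = 6
f(-15)/p - 170/425 = 6/(-235) - 170/425 = 6*(-1/235) - 170*1/425 = -6/235 - 2/5 = -20/47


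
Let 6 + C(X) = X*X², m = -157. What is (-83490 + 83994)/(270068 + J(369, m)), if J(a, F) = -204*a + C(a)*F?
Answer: -504/7888019479 ≈ -6.3894e-8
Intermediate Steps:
C(X) = -6 + X³ (C(X) = -6 + X*X² = -6 + X³)
J(a, F) = -204*a + F*(-6 + a³) (J(a, F) = -204*a + (-6 + a³)*F = -204*a + F*(-6 + a³))
(-83490 + 83994)/(270068 + J(369, m)) = (-83490 + 83994)/(270068 + (-204*369 - 157*(-6 + 369³))) = 504/(270068 + (-75276 - 157*(-6 + 50243409))) = 504/(270068 + (-75276 - 157*50243403)) = 504/(270068 + (-75276 - 7888214271)) = 504/(270068 - 7888289547) = 504/(-7888019479) = 504*(-1/7888019479) = -504/7888019479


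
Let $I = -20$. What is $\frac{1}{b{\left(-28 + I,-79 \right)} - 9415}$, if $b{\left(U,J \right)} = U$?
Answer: $- \frac{1}{9463} \approx -0.00010567$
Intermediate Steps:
$\frac{1}{b{\left(-28 + I,-79 \right)} - 9415} = \frac{1}{\left(-28 - 20\right) - 9415} = \frac{1}{-48 - 9415} = \frac{1}{-9463} = - \frac{1}{9463}$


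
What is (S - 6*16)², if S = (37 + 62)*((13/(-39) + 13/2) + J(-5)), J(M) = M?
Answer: 1521/4 ≈ 380.25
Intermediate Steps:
S = 231/2 (S = (37 + 62)*((13/(-39) + 13/2) - 5) = 99*((13*(-1/39) + 13*(½)) - 5) = 99*((-⅓ + 13/2) - 5) = 99*(37/6 - 5) = 99*(7/6) = 231/2 ≈ 115.50)
(S - 6*16)² = (231/2 - 6*16)² = (231/2 - 96)² = (39/2)² = 1521/4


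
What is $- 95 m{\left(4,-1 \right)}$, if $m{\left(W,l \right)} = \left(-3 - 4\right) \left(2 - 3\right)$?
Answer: $-665$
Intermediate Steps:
$m{\left(W,l \right)} = 7$ ($m{\left(W,l \right)} = \left(-7\right) \left(-1\right) = 7$)
$- 95 m{\left(4,-1 \right)} = \left(-95\right) 7 = -665$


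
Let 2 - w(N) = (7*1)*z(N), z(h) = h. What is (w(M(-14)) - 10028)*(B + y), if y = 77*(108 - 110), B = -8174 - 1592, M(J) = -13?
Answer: 98555200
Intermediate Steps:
B = -9766
w(N) = 2 - 7*N (w(N) = 2 - 7*1*N = 2 - 7*N)
y = -154 (y = 77*(-2) = -154)
(w(M(-14)) - 10028)*(B + y) = ((2 - 7*(-13)) - 10028)*(-9766 - 154) = ((2 + 91) - 10028)*(-9920) = (93 - 10028)*(-9920) = -9935*(-9920) = 98555200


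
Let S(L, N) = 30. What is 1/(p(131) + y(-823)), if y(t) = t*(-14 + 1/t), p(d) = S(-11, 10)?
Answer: 1/11553 ≈ 8.6558e-5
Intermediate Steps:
p(d) = 30
1/(p(131) + y(-823)) = 1/(30 + (1 - 14*(-823))) = 1/(30 + (1 + 11522)) = 1/(30 + 11523) = 1/11553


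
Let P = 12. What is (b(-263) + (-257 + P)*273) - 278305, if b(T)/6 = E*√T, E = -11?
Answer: -345190 - 66*I*√263 ≈ -3.4519e+5 - 1070.3*I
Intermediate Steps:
b(T) = -66*√T (b(T) = 6*(-11*√T) = -66*√T)
(b(-263) + (-257 + P)*273) - 278305 = (-66*I*√263 + (-257 + 12)*273) - 278305 = (-66*I*√263 - 245*273) - 278305 = (-66*I*√263 - 66885) - 278305 = (-66885 - 66*I*√263) - 278305 = -345190 - 66*I*√263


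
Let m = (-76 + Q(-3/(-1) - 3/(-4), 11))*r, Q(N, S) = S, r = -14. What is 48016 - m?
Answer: 47106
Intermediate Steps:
m = 910 (m = (-76 + 11)*(-14) = -65*(-14) = 910)
48016 - m = 48016 - 1*910 = 48016 - 910 = 47106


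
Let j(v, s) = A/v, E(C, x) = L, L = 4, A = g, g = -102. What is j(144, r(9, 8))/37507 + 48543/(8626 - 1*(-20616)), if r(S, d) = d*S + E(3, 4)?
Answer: 21848179055/13161356328 ≈ 1.6600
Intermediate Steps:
A = -102
E(C, x) = 4
r(S, d) = 4 + S*d (r(S, d) = d*S + 4 = S*d + 4 = 4 + S*d)
j(v, s) = -102/v
j(144, r(9, 8))/37507 + 48543/(8626 - 1*(-20616)) = -102/144/37507 + 48543/(8626 - 1*(-20616)) = -102*1/144*(1/37507) + 48543/(8626 + 20616) = -17/24*1/37507 + 48543/29242 = -17/900168 + 48543*(1/29242) = -17/900168 + 48543/29242 = 21848179055/13161356328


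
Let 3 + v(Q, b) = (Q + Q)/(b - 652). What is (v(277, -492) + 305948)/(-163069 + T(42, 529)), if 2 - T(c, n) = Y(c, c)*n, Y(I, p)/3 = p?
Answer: -175000263/131400412 ≈ -1.3318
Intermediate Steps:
v(Q, b) = -3 + 2*Q/(-652 + b) (v(Q, b) = -3 + (Q + Q)/(b - 652) = -3 + (2*Q)/(-652 + b) = -3 + 2*Q/(-652 + b))
Y(I, p) = 3*p
T(c, n) = 2 - 3*c*n
(v(277, -492) + 305948)/(-163069 + T(42, 529)) = ((1956 - 3*(-492) + 2*277)/(-652 - 492) + 305948)/(-163069 + (2 - 3*42*529)) = ((1956 + 1476 + 554)/(-1144) + 305948)/(-163069 + (2 - 66654)) = (-1/1144*3986 + 305948)/(-163069 - 66652) = (-1993/572 + 305948)/(-229721) = (175000263/572)*(-1/229721) = -175000263/131400412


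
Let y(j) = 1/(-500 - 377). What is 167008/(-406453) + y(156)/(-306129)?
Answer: -2637499682683/6418971954897 ≈ -0.41089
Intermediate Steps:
y(j) = -1/877 (y(j) = 1/(-877) = -1/877)
167008/(-406453) + y(156)/(-306129) = 167008/(-406453) - 1/877/(-306129) = 167008*(-1/406453) - 1/877*(-1/306129) = -9824/23909 + 1/268475133 = -2637499682683/6418971954897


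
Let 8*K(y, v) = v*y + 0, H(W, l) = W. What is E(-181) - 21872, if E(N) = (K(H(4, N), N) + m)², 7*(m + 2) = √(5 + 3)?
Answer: -2609855/196 - 370*√2/7 ≈ -13390.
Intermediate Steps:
K(y, v) = v*y/8 (K(y, v) = (v*y + 0)/8 = (v*y)/8 = v*y/8)
m = -2 + 2*√2/7 (m = -2 + √(5 + 3)/7 = -2 + √8/7 = -2 + (2*√2)/7 = -2 + 2*√2/7 ≈ -1.5959)
E(N) = (-2 + N/2 + 2*√2/7)² (E(N) = ((⅛)*N*4 + (-2 + 2*√2/7))² = (N/2 + (-2 + 2*√2/7))² = (-2 + N/2 + 2*√2/7)²)
E(-181) - 21872 = (-28 + 4*√2 + 7*(-181))²/196 - 21872 = (-28 + 4*√2 - 1267)²/196 - 21872 = (-1295 + 4*√2)²/196 - 21872 = -21872 + (-1295 + 4*√2)²/196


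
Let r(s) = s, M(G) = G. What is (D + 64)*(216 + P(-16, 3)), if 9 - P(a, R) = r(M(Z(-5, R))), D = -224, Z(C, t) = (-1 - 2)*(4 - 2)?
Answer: -36960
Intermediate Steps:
Z(C, t) = -6 (Z(C, t) = -3*2 = -6)
P(a, R) = 15 (P(a, R) = 9 - 1*(-6) = 9 + 6 = 15)
(D + 64)*(216 + P(-16, 3)) = (-224 + 64)*(216 + 15) = -160*231 = -36960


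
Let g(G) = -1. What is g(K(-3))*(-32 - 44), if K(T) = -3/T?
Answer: 76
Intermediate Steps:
g(K(-3))*(-32 - 44) = -(-32 - 44) = -1*(-76) = 76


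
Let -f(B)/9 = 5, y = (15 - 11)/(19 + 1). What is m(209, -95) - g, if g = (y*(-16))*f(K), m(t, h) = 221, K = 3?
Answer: 77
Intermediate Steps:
y = 1/5 (y = 4/20 = 4*(1/20) = 1/5 ≈ 0.20000)
f(B) = -45 (f(B) = -9*5 = -45)
g = 144 (g = ((1/5)*(-16))*(-45) = -16/5*(-45) = 144)
m(209, -95) - g = 221 - 1*144 = 221 - 144 = 77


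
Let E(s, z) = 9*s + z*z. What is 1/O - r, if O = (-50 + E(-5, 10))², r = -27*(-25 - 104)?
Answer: -87074/25 ≈ -3483.0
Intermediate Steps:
E(s, z) = z² + 9*s (E(s, z) = 9*s + z² = z² + 9*s)
r = 3483 (r = -27*(-129) = 3483)
O = 25 (O = (-50 + (10² + 9*(-5)))² = (-50 + (100 - 45))² = (-50 + 55)² = 5² = 25)
1/O - r = 1/25 - 1*3483 = 1/25 - 3483 = -87074/25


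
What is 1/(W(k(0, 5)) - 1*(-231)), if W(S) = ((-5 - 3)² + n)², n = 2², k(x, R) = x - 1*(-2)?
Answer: 1/4855 ≈ 0.00020597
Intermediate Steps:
k(x, R) = 2 + x (k(x, R) = x + 2 = 2 + x)
n = 4
W(S) = 4624 (W(S) = ((-5 - 3)² + 4)² = ((-8)² + 4)² = (64 + 4)² = 68² = 4624)
1/(W(k(0, 5)) - 1*(-231)) = 1/(4624 - 1*(-231)) = 1/(4624 + 231) = 1/4855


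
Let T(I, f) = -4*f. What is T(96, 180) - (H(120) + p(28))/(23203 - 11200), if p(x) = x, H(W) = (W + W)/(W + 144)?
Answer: -31688026/44011 ≈ -720.00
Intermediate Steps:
H(W) = 2*W/(144 + W) (H(W) = (2*W)/(144 + W) = 2*W/(144 + W))
T(96, 180) - (H(120) + p(28))/(23203 - 11200) = -4*180 - (2*120/(144 + 120) + 28)/(23203 - 11200) = -720 - (2*120/264 + 28)/12003 = -720 - (2*120*(1/264) + 28)/12003 = -720 - (10/11 + 28)/12003 = -720 - 318/(11*12003) = -720 - 1*106/44011 = -720 - 106/44011 = -31688026/44011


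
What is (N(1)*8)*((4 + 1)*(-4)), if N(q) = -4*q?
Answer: 640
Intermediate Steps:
(N(1)*8)*((4 + 1)*(-4)) = (-4*1*8)*((4 + 1)*(-4)) = (-4*8)*(5*(-4)) = -32*(-20) = 640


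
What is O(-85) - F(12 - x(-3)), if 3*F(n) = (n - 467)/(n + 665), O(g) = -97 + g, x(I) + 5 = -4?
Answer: -187055/1029 ≈ -181.78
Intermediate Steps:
x(I) = -9 (x(I) = -5 - 4 = -9)
F(n) = (-467 + n)/(3*(665 + n)) (F(n) = ((n - 467)/(n + 665))/3 = ((-467 + n)/(665 + n))/3 = (-467 + n)/(3*(665 + n)))
O(-85) - F(12 - x(-3)) = (-97 - 85) - (-467 + (12 - 1*(-9)))/(3*(665 + (12 - 1*(-9)))) = -182 - (-467 + (12 + 9))/(3*(665 + (12 + 9))) = -182 - (-467 + 21)/(3*(665 + 21)) = -182 - (-446)/(3*686) = -182 - 1*(-223/1029) = -182 + 223/1029 = -187055/1029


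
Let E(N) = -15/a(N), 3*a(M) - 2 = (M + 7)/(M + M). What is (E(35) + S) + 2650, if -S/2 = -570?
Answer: 49045/13 ≈ 3772.7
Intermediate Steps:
S = 1140 (S = -2*(-570) = 1140)
a(M) = ⅔ + (7 + M)/(6*M) (a(M) = ⅔ + ((M + 7)/(M + M))/3 = ⅔ + ((7 + M)/((2*M)))/3 = ⅔ + ((7 + M)*(1/(2*M)))/3 = ⅔ + ((7 + M)/(2*M))/3 = ⅔ + (7 + M)/(6*M))
E(N) = -90*N/(7 + 5*N) (E(N) = -15*6*N/(7 + 5*N) = -90*N/(7 + 5*N))
(E(35) + S) + 2650 = (-90*35/(7 + 5*35) + 1140) + 2650 = (-90*35/(7 + 175) + 1140) + 2650 = (-90*35/182 + 1140) + 2650 = (-90*35*1/182 + 1140) + 2650 = (-225/13 + 1140) + 2650 = 14595/13 + 2650 = 49045/13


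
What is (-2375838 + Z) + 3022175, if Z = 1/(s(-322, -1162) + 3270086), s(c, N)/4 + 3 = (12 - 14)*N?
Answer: 2119578167691/3279370 ≈ 6.4634e+5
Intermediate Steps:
s(c, N) = -12 - 8*N (s(c, N) = -12 + 4*((12 - 14)*N) = -12 + 4*(-2*N) = -12 - 8*N)
Z = 1/3279370 (Z = 1/((-12 - 8*(-1162)) + 3270086) = 1/((-12 + 9296) + 3270086) = 1/(9284 + 3270086) = 1/3279370 ≈ 3.0494e-7)
(-2375838 + Z) + 3022175 = (-2375838 + 1/3279370) + 3022175 = -7791251862059/3279370 + 3022175 = 2119578167691/3279370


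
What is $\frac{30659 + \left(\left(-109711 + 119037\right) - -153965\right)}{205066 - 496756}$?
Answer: $- \frac{2155}{3241} \approx -0.66492$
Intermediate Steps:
$\frac{30659 + \left(\left(-109711 + 119037\right) - -153965\right)}{205066 - 496756} = \frac{30659 + \left(9326 + 153965\right)}{-291690} = \left(30659 + 163291\right) \left(- \frac{1}{291690}\right) = 193950 \left(- \frac{1}{291690}\right) = - \frac{2155}{3241}$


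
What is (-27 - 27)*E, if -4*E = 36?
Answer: 486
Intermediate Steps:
E = -9 (E = -¼*36 = -9)
(-27 - 27)*E = (-27 - 27)*(-9) = -54*(-9) = 486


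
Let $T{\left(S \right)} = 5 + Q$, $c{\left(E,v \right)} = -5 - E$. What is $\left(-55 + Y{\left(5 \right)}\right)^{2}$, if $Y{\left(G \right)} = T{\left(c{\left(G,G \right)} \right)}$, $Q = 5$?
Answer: $2025$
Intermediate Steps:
$T{\left(S \right)} = 10$ ($T{\left(S \right)} = 5 + 5 = 10$)
$Y{\left(G \right)} = 10$
$\left(-55 + Y{\left(5 \right)}\right)^{2} = \left(-55 + 10\right)^{2} = \left(-45\right)^{2} = 2025$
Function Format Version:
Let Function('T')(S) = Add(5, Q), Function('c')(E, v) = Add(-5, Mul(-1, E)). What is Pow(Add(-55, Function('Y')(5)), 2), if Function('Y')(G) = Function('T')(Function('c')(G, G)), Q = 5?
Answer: 2025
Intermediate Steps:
Function('T')(S) = 10 (Function('T')(S) = Add(5, 5) = 10)
Function('Y')(G) = 10
Pow(Add(-55, Function('Y')(5)), 2) = Pow(Add(-55, 10), 2) = Pow(-45, 2) = 2025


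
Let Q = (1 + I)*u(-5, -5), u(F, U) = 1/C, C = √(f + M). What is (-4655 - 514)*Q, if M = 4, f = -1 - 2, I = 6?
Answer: -36183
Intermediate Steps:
f = -3
C = 1 (C = √(-3 + 4) = √1 = 1)
u(F, U) = 1 (u(F, U) = 1/1 = 1)
Q = 7 (Q = (1 + 6)*1 = 7*1 = 7)
(-4655 - 514)*Q = (-4655 - 514)*7 = -5169*7 = -36183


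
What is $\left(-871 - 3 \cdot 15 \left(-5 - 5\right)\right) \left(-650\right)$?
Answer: $273650$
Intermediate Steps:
$\left(-871 - 3 \cdot 15 \left(-5 - 5\right)\right) \left(-650\right) = \left(-871 - 3 \cdot 15 \left(-10\right)\right) \left(-650\right) = \left(-871 - -450\right) \left(-650\right) = \left(-871 + 450\right) \left(-650\right) = \left(-421\right) \left(-650\right) = 273650$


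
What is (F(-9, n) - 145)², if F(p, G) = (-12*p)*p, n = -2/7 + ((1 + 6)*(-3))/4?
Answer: 1247689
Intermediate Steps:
n = -155/28 (n = -2*⅐ + (7*(-3))*(¼) = -2/7 - 21*¼ = -2/7 - 21/4 = -155/28 ≈ -5.5357)
F(p, G) = -12*p²
(F(-9, n) - 145)² = (-12*(-9)² - 145)² = (-12*81 - 145)² = (-972 - 145)² = (-1117)² = 1247689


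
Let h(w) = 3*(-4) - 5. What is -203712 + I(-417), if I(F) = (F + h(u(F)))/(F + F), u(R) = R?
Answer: -84947687/417 ≈ -2.0371e+5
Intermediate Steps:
h(w) = -17 (h(w) = -12 - 5 = -17)
I(F) = (-17 + F)/(2*F) (I(F) = (F - 17)/(F + F) = (-17 + F)/((2*F)) = (-17 + F)*(1/(2*F)) = (-17 + F)/(2*F))
-203712 + I(-417) = -203712 + (½)*(-17 - 417)/(-417) = -203712 + (½)*(-1/417)*(-434) = -203712 + 217/417 = -84947687/417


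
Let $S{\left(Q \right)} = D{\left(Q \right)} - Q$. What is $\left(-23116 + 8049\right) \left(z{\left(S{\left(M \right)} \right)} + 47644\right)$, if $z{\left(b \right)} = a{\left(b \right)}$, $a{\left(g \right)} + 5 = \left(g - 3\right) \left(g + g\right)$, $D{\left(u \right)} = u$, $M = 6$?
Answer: $-717776813$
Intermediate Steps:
$S{\left(Q \right)} = 0$ ($S{\left(Q \right)} = Q - Q = 0$)
$a{\left(g \right)} = -5 + 2 g \left(-3 + g\right)$ ($a{\left(g \right)} = -5 + \left(g - 3\right) \left(g + g\right) = -5 + \left(g - 3\right) 2 g = -5 + \left(-3 + g\right) 2 g = -5 + 2 g \left(-3 + g\right)$)
$z{\left(b \right)} = -5 - 6 b + 2 b^{2}$
$\left(-23116 + 8049\right) \left(z{\left(S{\left(M \right)} \right)} + 47644\right) = \left(-23116 + 8049\right) \left(\left(-5 - 0 + 2 \cdot 0^{2}\right) + 47644\right) = - 15067 \left(\left(-5 + 0 + 2 \cdot 0\right) + 47644\right) = - 15067 \left(\left(-5 + 0 + 0\right) + 47644\right) = - 15067 \left(-5 + 47644\right) = \left(-15067\right) 47639 = -717776813$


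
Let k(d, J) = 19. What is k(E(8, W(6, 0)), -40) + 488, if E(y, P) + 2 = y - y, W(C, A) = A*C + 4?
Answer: 507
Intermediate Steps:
W(C, A) = 4 + A*C
E(y, P) = -2 (E(y, P) = -2 + (y - y) = -2 + 0 = -2)
k(E(8, W(6, 0)), -40) + 488 = 19 + 488 = 507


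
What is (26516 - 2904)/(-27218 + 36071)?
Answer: 23612/8853 ≈ 2.6671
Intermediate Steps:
(26516 - 2904)/(-27218 + 36071) = 23612/8853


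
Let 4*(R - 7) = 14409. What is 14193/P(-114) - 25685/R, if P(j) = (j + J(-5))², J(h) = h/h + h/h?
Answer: -1083866219/181097728 ≈ -5.9850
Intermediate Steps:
R = 14437/4 (R = 7 + (¼)*14409 = 7 + 14409/4 = 14437/4 ≈ 3609.3)
J(h) = 2 (J(h) = 1 + 1 = 2)
P(j) = (2 + j)² (P(j) = (j + 2)² = (2 + j)²)
14193/P(-114) - 25685/R = 14193/((2 - 114)²) - 25685/14437/4 = 14193/((-112)²) - 25685*4/14437 = 14193/12544 - 102740/14437 = -1083866219/181097728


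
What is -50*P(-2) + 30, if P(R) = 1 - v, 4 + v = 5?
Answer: 30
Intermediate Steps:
v = 1 (v = -4 + 5 = 1)
P(R) = 0 (P(R) = 1 - 1*1 = 1 - 1 = 0)
-50*P(-2) + 30 = -50*0 + 30 = 0 + 30 = 30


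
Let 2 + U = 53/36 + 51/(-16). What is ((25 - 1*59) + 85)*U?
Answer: -9095/48 ≈ -189.48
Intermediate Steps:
U = -535/144 (U = -2 + (53/36 + 51/(-16)) = -2 + (53*(1/36) + 51*(-1/16)) = -2 + (53/36 - 51/16) = -2 - 247/144 = -535/144 ≈ -3.7153)
((25 - 1*59) + 85)*U = ((25 - 1*59) + 85)*(-535/144) = ((25 - 59) + 85)*(-535/144) = (-34 + 85)*(-535/144) = 51*(-535/144) = -9095/48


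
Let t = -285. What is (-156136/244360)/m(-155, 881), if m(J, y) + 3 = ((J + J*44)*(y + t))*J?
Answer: -19517/19681685930865 ≈ -9.9163e-10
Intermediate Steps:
m(J, y) = -3 + 45*J²*(-285 + y) (m(J, y) = -3 + ((J + J*44)*(y - 285))*J = -3 + ((J + 44*J)*(-285 + y))*J = -3 + ((45*J)*(-285 + y))*J = -3 + (45*J*(-285 + y))*J = -3 + 45*J²*(-285 + y))
(-156136/244360)/m(-155, 881) = (-156136/244360)/(-3 - 12825*(-155)² + 45*881*(-155)²) = (-156136*1/244360)/(-3 - 12825*24025 + 45*881*24025) = -19517/(30545*(-3 - 308120625 + 952471125)) = -19517/30545/644350497 = -19517/30545*1/644350497 = -19517/19681685930865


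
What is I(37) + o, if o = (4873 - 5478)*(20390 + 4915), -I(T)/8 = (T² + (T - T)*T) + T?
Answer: -15320773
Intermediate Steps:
I(T) = -8*T - 8*T² (I(T) = -8*((T² + (T - T)*T) + T) = -8*((T² + 0*T) + T) = -8*((T² + 0) + T) = -8*(T² + T) = -8*(T + T²) = -8*T - 8*T²)
o = -15309525 (o = -605*25305 = -15309525)
I(37) + o = -8*37*(1 + 37) - 15309525 = -8*37*38 - 15309525 = -11248 - 15309525 = -15320773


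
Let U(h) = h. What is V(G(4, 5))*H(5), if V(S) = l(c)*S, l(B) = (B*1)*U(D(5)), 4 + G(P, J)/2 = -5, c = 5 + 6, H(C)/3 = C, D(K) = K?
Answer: -14850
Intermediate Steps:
H(C) = 3*C
c = 11
G(P, J) = -18 (G(P, J) = -8 + 2*(-5) = -8 - 10 = -18)
l(B) = 5*B (l(B) = (B*1)*5 = B*5 = 5*B)
V(S) = 55*S (V(S) = (5*11)*S = 55*S)
V(G(4, 5))*H(5) = (55*(-18))*(3*5) = -990*15 = -14850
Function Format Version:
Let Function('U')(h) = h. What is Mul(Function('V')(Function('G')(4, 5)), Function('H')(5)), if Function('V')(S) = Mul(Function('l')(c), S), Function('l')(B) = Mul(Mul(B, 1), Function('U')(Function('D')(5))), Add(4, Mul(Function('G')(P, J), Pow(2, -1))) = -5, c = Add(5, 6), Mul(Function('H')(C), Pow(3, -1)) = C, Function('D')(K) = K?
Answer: -14850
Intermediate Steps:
Function('H')(C) = Mul(3, C)
c = 11
Function('G')(P, J) = -18 (Function('G')(P, J) = Add(-8, Mul(2, -5)) = Add(-8, -10) = -18)
Function('l')(B) = Mul(5, B) (Function('l')(B) = Mul(Mul(B, 1), 5) = Mul(B, 5) = Mul(5, B))
Function('V')(S) = Mul(55, S) (Function('V')(S) = Mul(Mul(5, 11), S) = Mul(55, S))
Mul(Function('V')(Function('G')(4, 5)), Function('H')(5)) = Mul(Mul(55, -18), Mul(3, 5)) = Mul(-990, 15) = -14850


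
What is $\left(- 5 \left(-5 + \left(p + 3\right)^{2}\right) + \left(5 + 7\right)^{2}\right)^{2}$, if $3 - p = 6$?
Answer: $28561$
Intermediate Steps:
$p = -3$ ($p = 3 - 6 = -3$)
$\left(- 5 \left(-5 + \left(p + 3\right)^{2}\right) + \left(5 + 7\right)^{2}\right)^{2} = \left(- 5 \left(-5 + \left(-3 + 3\right)^{2}\right) + \left(5 + 7\right)^{2}\right)^{2} = \left(- 5 \left(-5 + 0^{2}\right) + 12^{2}\right)^{2} = \left(- 5 \left(-5 + 0\right) + 144\right)^{2} = \left(\left(-5\right) \left(-5\right) + 144\right)^{2} = \left(25 + 144\right)^{2} = 169^{2} = 28561$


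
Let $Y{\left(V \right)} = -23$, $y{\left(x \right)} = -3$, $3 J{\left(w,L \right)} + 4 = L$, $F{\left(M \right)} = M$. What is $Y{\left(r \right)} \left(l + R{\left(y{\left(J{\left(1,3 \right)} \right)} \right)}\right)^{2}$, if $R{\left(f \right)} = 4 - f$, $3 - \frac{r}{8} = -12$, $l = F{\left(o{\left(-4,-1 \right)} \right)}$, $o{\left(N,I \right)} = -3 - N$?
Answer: $-1472$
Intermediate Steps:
$J{\left(w,L \right)} = - \frac{4}{3} + \frac{L}{3}$
$l = 1$ ($l = -3 - -4 = -3 + 4 = 1$)
$r = 120$ ($r = 24 - -96 = 24 + 96 = 120$)
$Y{\left(r \right)} \left(l + R{\left(y{\left(J{\left(1,3 \right)} \right)} \right)}\right)^{2} = - 23 \left(1 + \left(4 - -3\right)\right)^{2} = - 23 \left(1 + \left(4 + 3\right)\right)^{2} = - 23 \left(1 + 7\right)^{2} = - 23 \cdot 8^{2} = \left(-23\right) 64 = -1472$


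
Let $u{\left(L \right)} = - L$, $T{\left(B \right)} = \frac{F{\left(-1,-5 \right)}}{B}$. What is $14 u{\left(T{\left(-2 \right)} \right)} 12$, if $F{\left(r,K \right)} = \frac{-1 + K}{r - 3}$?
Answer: $126$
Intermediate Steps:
$F{\left(r,K \right)} = \frac{-1 + K}{-3 + r}$
$T{\left(B \right)} = \frac{3}{2 B}$ ($T{\left(B \right)} = \frac{\frac{1}{-3 - 1} \left(-1 - 5\right)}{B} = \frac{\frac{1}{-4} \left(-6\right)}{B} = \frac{\left(- \frac{1}{4}\right) \left(-6\right)}{B} = \frac{3}{2 B}$)
$14 u{\left(T{\left(-2 \right)} \right)} 12 = 14 \left(- \frac{3}{2 \left(-2\right)}\right) 12 = 14 \left(- \frac{3 \left(-1\right)}{2 \cdot 2}\right) 12 = 14 \left(\left(-1\right) \left(- \frac{3}{4}\right)\right) 12 = 14 \cdot \frac{3}{4} \cdot 12 = \frac{21}{2} \cdot 12 = 126$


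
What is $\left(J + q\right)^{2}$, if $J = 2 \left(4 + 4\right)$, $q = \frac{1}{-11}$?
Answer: $\frac{30625}{121} \approx 253.1$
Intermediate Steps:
$q = - \frac{1}{11} \approx -0.090909$
$J = 16$ ($J = 2 \cdot 8 = 16$)
$\left(J + q\right)^{2} = \left(16 - \frac{1}{11}\right)^{2} = \left(\frac{175}{11}\right)^{2} = \frac{30625}{121}$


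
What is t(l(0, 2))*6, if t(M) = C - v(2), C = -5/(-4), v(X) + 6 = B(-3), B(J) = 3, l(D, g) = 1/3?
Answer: 51/2 ≈ 25.500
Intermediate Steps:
l(D, g) = ⅓ (l(D, g) = 1*(⅓) = ⅓)
v(X) = -3 (v(X) = -6 + 3 = -3)
C = 5/4 (C = -5*(-¼) = 5/4 ≈ 1.2500)
t(M) = 17/4 (t(M) = 5/4 - 1*(-3) = 5/4 + 3 = 17/4)
t(l(0, 2))*6 = (17/4)*6 = 51/2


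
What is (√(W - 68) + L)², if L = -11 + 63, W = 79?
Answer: (52 + √11)² ≈ 3059.9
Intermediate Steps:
L = 52
(√(W - 68) + L)² = (√(79 - 68) + 52)² = (√11 + 52)² = (52 + √11)²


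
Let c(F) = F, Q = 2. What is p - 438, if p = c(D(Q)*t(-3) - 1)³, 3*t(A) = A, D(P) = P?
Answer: -465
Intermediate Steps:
t(A) = A/3
p = -27 (p = (2*((⅓)*(-3)) - 1)³ = (2*(-1) - 1)³ = (-2 - 1)³ = (-3)³ = -27)
p - 438 = -27 - 438 = -465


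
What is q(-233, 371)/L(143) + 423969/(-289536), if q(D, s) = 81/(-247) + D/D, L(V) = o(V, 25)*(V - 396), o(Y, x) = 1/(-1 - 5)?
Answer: -671945357/463933184 ≈ -1.4484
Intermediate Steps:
o(Y, x) = -1/6 (o(Y, x) = 1/(-6) = -1/6)
L(V) = 66 - V/6 (L(V) = -(V - 396)/6 = -(-396 + V)/6 = 66 - V/6)
q(D, s) = 166/247 (q(D, s) = 81*(-1/247) + 1 = -81/247 + 1 = 166/247)
q(-233, 371)/L(143) + 423969/(-289536) = 166/(247*(66 - 1/6*143)) + 423969/(-289536) = 166/(247*(66 - 143/6)) + 423969*(-1/289536) = 166/(247*(253/6)) - 10871/7424 = (166/247)*(6/253) - 10871/7424 = 996/62491 - 10871/7424 = -671945357/463933184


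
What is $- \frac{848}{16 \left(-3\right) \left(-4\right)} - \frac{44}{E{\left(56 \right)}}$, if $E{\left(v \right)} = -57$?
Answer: $- \frac{277}{76} \approx -3.6447$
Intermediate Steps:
$- \frac{848}{16 \left(-3\right) \left(-4\right)} - \frac{44}{E{\left(56 \right)}} = - \frac{848}{16 \left(-3\right) \left(-4\right)} - \frac{44}{-57} = - \frac{848}{\left(-48\right) \left(-4\right)} - - \frac{44}{57} = - \frac{848}{192} + \frac{44}{57} = \left(-848\right) \frac{1}{192} + \frac{44}{57} = - \frac{53}{12} + \frac{44}{57} = - \frac{277}{76}$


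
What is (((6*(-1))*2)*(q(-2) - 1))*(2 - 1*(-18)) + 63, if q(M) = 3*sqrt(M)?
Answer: 303 - 720*I*sqrt(2) ≈ 303.0 - 1018.2*I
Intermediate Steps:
(((6*(-1))*2)*(q(-2) - 1))*(2 - 1*(-18)) + 63 = (((6*(-1))*2)*(3*sqrt(-2) - 1))*(2 - 1*(-18)) + 63 = ((-6*2)*(3*(I*sqrt(2)) - 1))*(2 + 18) + 63 = -12*(3*I*sqrt(2) - 1)*20 + 63 = -12*(-1 + 3*I*sqrt(2))*20 + 63 = (12 - 36*I*sqrt(2))*20 + 63 = (240 - 720*I*sqrt(2)) + 63 = 303 - 720*I*sqrt(2)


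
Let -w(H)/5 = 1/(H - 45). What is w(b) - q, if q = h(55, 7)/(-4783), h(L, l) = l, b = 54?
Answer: -23852/43047 ≈ -0.55409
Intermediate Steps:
w(H) = -5/(-45 + H) (w(H) = -5/(H - 45) = -5/(-45 + H))
q = -7/4783 (q = 7/(-4783) = 7*(-1/4783) = -7/4783 ≈ -0.0014635)
w(b) - q = -5/(-45 + 54) - 1*(-7/4783) = -5/9 + 7/4783 = -23852/43047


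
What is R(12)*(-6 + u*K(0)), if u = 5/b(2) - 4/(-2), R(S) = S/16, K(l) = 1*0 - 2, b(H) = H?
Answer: -45/4 ≈ -11.250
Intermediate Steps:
K(l) = -2 (K(l) = 0 - 2 = -2)
R(S) = S/16 (R(S) = S*(1/16) = S/16)
u = 9/2 (u = 5/2 - 4/(-2) = 5*(1/2) - 4*(-1/2) = 5/2 + 2 = 9/2 ≈ 4.5000)
R(12)*(-6 + u*K(0)) = ((1/16)*12)*(-6 + (9/2)*(-2)) = 3*(-6 - 9)/4 = (3/4)*(-15) = -45/4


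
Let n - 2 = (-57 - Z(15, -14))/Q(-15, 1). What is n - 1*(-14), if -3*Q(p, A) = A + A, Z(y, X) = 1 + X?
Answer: 82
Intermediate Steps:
Q(p, A) = -2*A/3 (Q(p, A) = -(A + A)/3 = -2*A/3)
n = 68 (n = 2 + (-57 - (1 - 14))/((-2/3*1)) = 2 + (-57 - 1*(-13))/(-2/3) = 2 + (-57 + 13)*(-3/2) = 2 - 44*(-3/2) = 2 + 66 = 68)
n - 1*(-14) = 68 - 1*(-14) = 68 + 14 = 82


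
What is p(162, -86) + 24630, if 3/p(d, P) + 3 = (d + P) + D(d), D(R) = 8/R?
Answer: 145735953/5917 ≈ 24630.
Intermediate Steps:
p(d, P) = 3/(-3 + P + d + 8/d) (p(d, P) = 3/(-3 + ((d + P) + 8/d)) = 3/(-3 + ((P + d) + 8/d)) = 3/(-3 + (P + d + 8/d)) = 3/(-3 + P + d + 8/d))
p(162, -86) + 24630 = 3*162/(8 + 162*(-3 - 86 + 162)) + 24630 = 3*162/(8 + 162*73) + 24630 = 3*162/(8 + 11826) + 24630 = 3*162/11834 + 24630 = 3*162*(1/11834) + 24630 = 243/5917 + 24630 = 145735953/5917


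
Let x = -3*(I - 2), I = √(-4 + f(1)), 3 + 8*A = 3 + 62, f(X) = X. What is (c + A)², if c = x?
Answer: 2593/16 - 165*I*√3/2 ≈ 162.06 - 142.89*I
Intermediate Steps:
A = 31/4 (A = -3/8 + (3 + 62)/8 = -3/8 + (⅛)*65 = -3/8 + 65/8 = 31/4 ≈ 7.7500)
I = I*√3 (I = √(-4 + 1) = √(-3) = I*√3 ≈ 1.732*I)
x = 6 - 3*I*√3 (x = -3*(I*√3 - 2) = -3*(-2 + I*√3) = 6 - 3*I*√3 ≈ 6.0 - 5.1962*I)
c = 6 - 3*I*√3 ≈ 6.0 - 5.1962*I
(c + A)² = ((6 - 3*I*√3) + 31/4)² = (55/4 - 3*I*√3)²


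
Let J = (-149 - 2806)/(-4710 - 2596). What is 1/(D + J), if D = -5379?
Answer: -7306/39296019 ≈ -0.00018592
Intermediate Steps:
J = 2955/7306 (J = -2955/(-7306) = -2955*(-1/7306) = 2955/7306 ≈ 0.40446)
1/(D + J) = 1/(-5379 + 2955/7306) = 1/(-39296019/7306) = -7306/39296019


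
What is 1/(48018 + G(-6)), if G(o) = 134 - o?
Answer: 1/48158 ≈ 2.0765e-5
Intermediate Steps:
1/(48018 + G(-6)) = 1/(48018 + (134 - 1*(-6))) = 1/(48018 + (134 + 6)) = 1/(48018 + 140) = 1/48158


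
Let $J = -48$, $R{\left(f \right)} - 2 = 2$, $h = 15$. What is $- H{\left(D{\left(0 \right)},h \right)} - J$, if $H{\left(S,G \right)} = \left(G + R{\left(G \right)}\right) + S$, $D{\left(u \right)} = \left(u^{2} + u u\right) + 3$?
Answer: $26$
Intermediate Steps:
$R{\left(f \right)} = 4$ ($R{\left(f \right)} = 2 + 2 = 4$)
$D{\left(u \right)} = 3 + 2 u^{2}$ ($D{\left(u \right)} = \left(u^{2} + u^{2}\right) + 3 = 2 u^{2} + 3 = 3 + 2 u^{2}$)
$H{\left(S,G \right)} = 4 + G + S$ ($H{\left(S,G \right)} = \left(G + 4\right) + S = \left(4 + G\right) + S = 4 + G + S$)
$- H{\left(D{\left(0 \right)},h \right)} - J = - (4 + 15 + \left(3 + 2 \cdot 0^{2}\right)) - -48 = - (4 + 15 + \left(3 + 2 \cdot 0\right)) + 48 = - (4 + 15 + \left(3 + 0\right)) + 48 = - (4 + 15 + 3) + 48 = \left(-1\right) 22 + 48 = -22 + 48 = 26$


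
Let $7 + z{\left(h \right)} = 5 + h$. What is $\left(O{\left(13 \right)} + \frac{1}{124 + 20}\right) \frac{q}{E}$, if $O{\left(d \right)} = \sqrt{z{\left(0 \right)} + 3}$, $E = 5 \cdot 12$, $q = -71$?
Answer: $- \frac{2059}{1728} \approx -1.1916$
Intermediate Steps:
$E = 60$
$z{\left(h \right)} = -2 + h$ ($z{\left(h \right)} = -7 + \left(5 + h\right) = -2 + h$)
$O{\left(d \right)} = 1$ ($O{\left(d \right)} = \sqrt{\left(-2 + 0\right) + 3} = \sqrt{-2 + 3} = \sqrt{1} = 1$)
$\left(O{\left(13 \right)} + \frac{1}{124 + 20}\right) \frac{q}{E} = \left(1 + \frac{1}{124 + 20}\right) \left(- \frac{71}{60}\right) = \left(1 + \frac{1}{144}\right) \left(\left(-71\right) \frac{1}{60}\right) = \left(1 + \frac{1}{144}\right) \left(- \frac{71}{60}\right) = \frac{145}{144} \left(- \frac{71}{60}\right) = - \frac{2059}{1728}$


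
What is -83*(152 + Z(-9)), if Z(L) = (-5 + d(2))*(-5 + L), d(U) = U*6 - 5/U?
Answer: -7387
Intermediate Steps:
d(U) = -5/U + 6*U (d(U) = 6*U - 5/U = -5/U + 6*U)
Z(L) = -45/2 + 9*L/2 (Z(L) = (-5 + (-5/2 + 6*2))*(-5 + L) = (-5 + (-5*1/2 + 12))*(-5 + L) = (-5 + (-5/2 + 12))*(-5 + L) = (-5 + 19/2)*(-5 + L) = 9*(-5 + L)/2 = -45/2 + 9*L/2)
-83*(152 + Z(-9)) = -83*(152 + (-45/2 + (9/2)*(-9))) = -83*(152 + (-45/2 - 81/2)) = -83*(152 - 63) = -83*89 = -7387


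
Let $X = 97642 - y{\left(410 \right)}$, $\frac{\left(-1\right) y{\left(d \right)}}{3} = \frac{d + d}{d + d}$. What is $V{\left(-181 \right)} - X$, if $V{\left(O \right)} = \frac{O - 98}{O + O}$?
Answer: $- \frac{35347211}{362} \approx -97644.0$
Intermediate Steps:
$y{\left(d \right)} = -3$ ($y{\left(d \right)} = - 3 \frac{d + d}{d + d} = - 3 \frac{2 d}{2 d} = - 3 \cdot 2 d \frac{1}{2 d} = \left(-3\right) 1 = -3$)
$V{\left(O \right)} = \frac{-98 + O}{2 O}$
$X = 97645$ ($X = 97642 - -3 = 97642 + 3 = 97645$)
$V{\left(-181 \right)} - X = \frac{-98 - 181}{2 \left(-181\right)} - 97645 = \frac{1}{2} \left(- \frac{1}{181}\right) \left(-279\right) - 97645 = \frac{279}{362} - 97645 = - \frac{35347211}{362}$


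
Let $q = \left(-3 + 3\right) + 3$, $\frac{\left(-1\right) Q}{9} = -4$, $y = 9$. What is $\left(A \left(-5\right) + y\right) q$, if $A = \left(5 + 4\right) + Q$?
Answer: $-648$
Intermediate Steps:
$Q = 36$ ($Q = \left(-9\right) \left(-4\right) = 36$)
$A = 45$ ($A = \left(5 + 4\right) + 36 = 9 + 36 = 45$)
$q = 3$ ($q = 0 + 3 = 3$)
$\left(A \left(-5\right) + y\right) q = \left(45 \left(-5\right) + 9\right) 3 = \left(-225 + 9\right) 3 = \left(-216\right) 3 = -648$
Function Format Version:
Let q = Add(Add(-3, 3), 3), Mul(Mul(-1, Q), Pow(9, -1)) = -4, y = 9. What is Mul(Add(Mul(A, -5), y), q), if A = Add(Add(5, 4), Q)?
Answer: -648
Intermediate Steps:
Q = 36 (Q = Mul(-9, -4) = 36)
A = 45 (A = Add(Add(5, 4), 36) = Add(9, 36) = 45)
q = 3 (q = Add(0, 3) = 3)
Mul(Add(Mul(A, -5), y), q) = Mul(Add(Mul(45, -5), 9), 3) = Mul(Add(-225, 9), 3) = Mul(-216, 3) = -648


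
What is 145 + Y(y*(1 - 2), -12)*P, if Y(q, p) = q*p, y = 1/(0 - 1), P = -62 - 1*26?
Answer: 1201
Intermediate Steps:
P = -88 (P = -62 - 26 = -88)
y = -1 (y = 1/(-1) = -1)
Y(q, p) = p*q
145 + Y(y*(1 - 2), -12)*P = 145 - (-12)*(1 - 2)*(-88) = 145 - (-12)*(-1)*(-88) = 145 - 12*1*(-88) = 145 - 12*(-88) = 145 + 1056 = 1201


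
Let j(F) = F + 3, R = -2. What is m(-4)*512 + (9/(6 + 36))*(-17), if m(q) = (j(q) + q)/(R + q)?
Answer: 17767/42 ≈ 423.02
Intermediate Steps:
j(F) = 3 + F
m(q) = (3 + 2*q)/(-2 + q) (m(q) = ((3 + q) + q)/(-2 + q) = (3 + 2*q)/(-2 + q))
m(-4)*512 + (9/(6 + 36))*(-17) = ((3 + 2*(-4))/(-2 - 4))*512 + (9/(6 + 36))*(-17) = ((3 - 8)/(-6))*512 + (9/42)*(-17) = -⅙*(-5)*512 + ((1/42)*9)*(-17) = (⅚)*512 + (3/14)*(-17) = 1280/3 - 51/14 = 17767/42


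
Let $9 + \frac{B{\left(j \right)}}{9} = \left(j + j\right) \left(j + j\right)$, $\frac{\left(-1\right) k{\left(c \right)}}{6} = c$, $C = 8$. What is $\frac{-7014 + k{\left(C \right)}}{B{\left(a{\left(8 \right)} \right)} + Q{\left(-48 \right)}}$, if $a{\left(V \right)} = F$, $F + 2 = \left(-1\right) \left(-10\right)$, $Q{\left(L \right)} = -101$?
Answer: $- \frac{3531}{1061} \approx -3.328$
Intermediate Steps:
$F = 8$ ($F = -2 - -10 = -2 + 10 = 8$)
$k{\left(c \right)} = - 6 c$
$a{\left(V \right)} = 8$
$B{\left(j \right)} = -81 + 36 j^{2}$ ($B{\left(j \right)} = -81 + 9 \left(j + j\right) \left(j + j\right) = -81 + 9 \cdot 2 j 2 j = -81 + 9 \cdot 4 j^{2} = -81 + 36 j^{2}$)
$\frac{-7014 + k{\left(C \right)}}{B{\left(a{\left(8 \right)} \right)} + Q{\left(-48 \right)}} = \frac{-7014 - 48}{\left(-81 + 36 \cdot 8^{2}\right) - 101} = \frac{-7014 - 48}{\left(-81 + 36 \cdot 64\right) - 101} = - \frac{7062}{\left(-81 + 2304\right) - 101} = - \frac{7062}{2223 - 101} = - \frac{7062}{2122} = \left(-7062\right) \frac{1}{2122} = - \frac{3531}{1061}$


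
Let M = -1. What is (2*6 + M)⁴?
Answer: 14641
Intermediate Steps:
(2*6 + M)⁴ = (2*6 - 1)⁴ = (12 - 1)⁴ = 11⁴ = 14641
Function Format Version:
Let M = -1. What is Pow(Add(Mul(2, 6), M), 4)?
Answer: 14641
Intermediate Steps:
Pow(Add(Mul(2, 6), M), 4) = Pow(Add(Mul(2, 6), -1), 4) = Pow(Add(12, -1), 4) = Pow(11, 4) = 14641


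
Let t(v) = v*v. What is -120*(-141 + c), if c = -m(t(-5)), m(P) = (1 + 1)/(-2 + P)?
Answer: 389400/23 ≈ 16930.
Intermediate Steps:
t(v) = v²
m(P) = 2/(-2 + P)
c = -2/23 (c = -2/(-2 + (-5)²) = -2/(-2 + 25) = -2/23 ≈ -0.086957)
-120*(-141 + c) = -120*(-141 - 2/23) = -120*(-3245/23) = 389400/23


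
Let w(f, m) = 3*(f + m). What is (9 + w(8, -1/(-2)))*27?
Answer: 1863/2 ≈ 931.50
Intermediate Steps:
w(f, m) = 3*f + 3*m
(9 + w(8, -1/(-2)))*27 = (9 + (3*8 + 3*(-1/(-2))))*27 = (9 + (24 + 3*(-1*(-1/2))))*27 = (9 + (24 + 3*(1/2)))*27 = (9 + (24 + 3/2))*27 = (9 + 51/2)*27 = (69/2)*27 = 1863/2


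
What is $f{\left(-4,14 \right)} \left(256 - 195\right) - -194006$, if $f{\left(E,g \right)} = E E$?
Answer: $194982$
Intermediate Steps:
$f{\left(E,g \right)} = E^{2}$
$f{\left(-4,14 \right)} \left(256 - 195\right) - -194006 = \left(-4\right)^{2} \left(256 - 195\right) - -194006 = 16 \cdot 61 + 194006 = 976 + 194006 = 194982$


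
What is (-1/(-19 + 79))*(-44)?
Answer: 11/15 ≈ 0.73333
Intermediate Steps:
(-1/(-19 + 79))*(-44) = (-1/60)*(-44) = ((1/60)*(-1))*(-44) = -1/60*(-44) = 11/15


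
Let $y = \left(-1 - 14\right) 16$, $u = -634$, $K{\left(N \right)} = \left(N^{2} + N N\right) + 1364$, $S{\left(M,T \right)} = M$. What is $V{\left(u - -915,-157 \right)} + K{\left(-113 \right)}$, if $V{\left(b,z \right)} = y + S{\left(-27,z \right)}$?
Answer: $26635$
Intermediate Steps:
$K{\left(N \right)} = 1364 + 2 N^{2}$ ($K{\left(N \right)} = \left(N^{2} + N^{2}\right) + 1364 = 2 N^{2} + 1364 = 1364 + 2 N^{2}$)
$y = -240$ ($y = \left(-15\right) 16 = -240$)
$V{\left(b,z \right)} = -267$ ($V{\left(b,z \right)} = -240 - 27 = -267$)
$V{\left(u - -915,-157 \right)} + K{\left(-113 \right)} = -267 + \left(1364 + 2 \left(-113\right)^{2}\right) = -267 + \left(1364 + 2 \cdot 12769\right) = -267 + \left(1364 + 25538\right) = -267 + 26902 = 26635$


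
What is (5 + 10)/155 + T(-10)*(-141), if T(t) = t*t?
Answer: -437097/31 ≈ -14100.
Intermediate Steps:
T(t) = t**2
(5 + 10)/155 + T(-10)*(-141) = (5 + 10)/155 + (-10)**2*(-141) = 15*(1/155) + 100*(-141) = 3/31 - 14100 = -437097/31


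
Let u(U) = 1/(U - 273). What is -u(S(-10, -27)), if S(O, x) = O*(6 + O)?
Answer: 1/233 ≈ 0.0042918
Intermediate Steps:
u(U) = 1/(-273 + U)
-u(S(-10, -27)) = -1/(-273 - 10*(6 - 10)) = -1/(-273 - 10*(-4)) = -1/(-273 + 40) = -1/(-233) = -1*(-1/233) = 1/233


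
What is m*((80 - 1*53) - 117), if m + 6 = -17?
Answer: 2070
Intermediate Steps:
m = -23 (m = -6 - 17 = -23)
m*((80 - 1*53) - 117) = -23*((80 - 1*53) - 117) = -23*((80 - 53) - 117) = -23*(27 - 117) = -23*(-90) = 2070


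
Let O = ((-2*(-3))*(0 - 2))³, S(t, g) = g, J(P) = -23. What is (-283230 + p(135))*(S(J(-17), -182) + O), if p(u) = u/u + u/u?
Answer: 540965480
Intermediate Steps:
p(u) = 2 (p(u) = 1 + 1 = 2)
O = -1728 (O = (6*(-2))³ = (-12)³ = -1728)
(-283230 + p(135))*(S(J(-17), -182) + O) = (-283230 + 2)*(-182 - 1728) = -283228*(-1910) = 540965480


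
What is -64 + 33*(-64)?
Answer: -2176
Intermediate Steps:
-64 + 33*(-64) = -64 - 2112 = -2176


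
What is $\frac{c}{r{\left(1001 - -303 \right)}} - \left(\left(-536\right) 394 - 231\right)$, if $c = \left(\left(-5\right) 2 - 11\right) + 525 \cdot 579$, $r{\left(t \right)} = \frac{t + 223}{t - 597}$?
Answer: $\frac{179242061}{509} \approx 3.5215 \cdot 10^{5}$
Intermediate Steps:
$r{\left(t \right)} = \frac{223 + t}{-597 + t}$
$c = 303954$ ($c = \left(-10 - 11\right) + 303975 = -21 + 303975 = 303954$)
$\frac{c}{r{\left(1001 - -303 \right)}} - \left(\left(-536\right) 394 - 231\right) = \frac{303954}{\frac{1}{-597 + \left(1001 - -303\right)} \left(223 + \left(1001 - -303\right)\right)} - \left(\left(-536\right) 394 - 231\right) = \frac{303954}{\frac{1}{-597 + \left(1001 + 303\right)} \left(223 + \left(1001 + 303\right)\right)} - \left(-211184 - 231\right) = \frac{303954}{\frac{1}{-597 + 1304} \left(223 + 1304\right)} - -211415 = \frac{303954}{\frac{1}{707} \cdot 1527} + 211415 = \frac{303954}{\frac{1527}{707}} + 211415 = 303954 \cdot \frac{707}{1527} + 211415 = \frac{71631826}{509} + 211415 = \frac{179242061}{509}$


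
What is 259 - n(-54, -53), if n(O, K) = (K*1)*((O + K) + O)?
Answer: -8274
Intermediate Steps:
n(O, K) = K*(K + 2*O) (n(O, K) = K*((K + O) + O) = K*(K + 2*O))
259 - n(-54, -53) = 259 - (-53)*(-53 + 2*(-54)) = 259 - (-53)*(-53 - 108) = 259 - (-53)*(-161) = 259 - 1*8533 = 259 - 8533 = -8274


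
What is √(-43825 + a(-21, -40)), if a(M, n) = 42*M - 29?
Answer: 8*I*√699 ≈ 211.51*I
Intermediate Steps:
a(M, n) = -29 + 42*M
√(-43825 + a(-21, -40)) = √(-43825 + (-29 + 42*(-21))) = √(-43825 + (-29 - 882)) = √(-43825 - 911) = √(-44736) = 8*I*√699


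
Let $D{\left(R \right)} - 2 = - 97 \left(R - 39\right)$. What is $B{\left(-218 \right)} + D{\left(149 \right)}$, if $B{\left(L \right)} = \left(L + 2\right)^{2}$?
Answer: $35988$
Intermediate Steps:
$B{\left(L \right)} = \left(2 + L\right)^{2}$
$D{\left(R \right)} = 3785 - 97 R$ ($D{\left(R \right)} = 2 - 97 \left(R - 39\right) = 2 - 97 \left(-39 + R\right) = 2 - \left(-3783 + 97 R\right) = 3785 - 97 R$)
$B{\left(-218 \right)} + D{\left(149 \right)} = \left(2 - 218\right)^{2} + \left(3785 - 14453\right) = \left(-216\right)^{2} + \left(3785 - 14453\right) = 46656 - 10668 = 35988$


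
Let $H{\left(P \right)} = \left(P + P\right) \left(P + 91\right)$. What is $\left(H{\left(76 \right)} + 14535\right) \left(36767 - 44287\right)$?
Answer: $-300190880$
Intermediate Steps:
$H{\left(P \right)} = 2 P \left(91 + P\right)$
$\left(H{\left(76 \right)} + 14535\right) \left(36767 - 44287\right) = \left(2 \cdot 76 \left(91 + 76\right) + 14535\right) \left(36767 - 44287\right) = \left(2 \cdot 76 \cdot 167 + 14535\right) \left(-7520\right) = \left(25384 + 14535\right) \left(-7520\right) = 39919 \left(-7520\right) = -300190880$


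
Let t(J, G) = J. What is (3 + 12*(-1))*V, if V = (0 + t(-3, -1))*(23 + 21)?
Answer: 1188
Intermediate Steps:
V = -132 (V = (0 - 3)*(23 + 21) = -3*44 = -132)
(3 + 12*(-1))*V = (3 + 12*(-1))*(-132) = (3 - 12)*(-132) = -9*(-132) = 1188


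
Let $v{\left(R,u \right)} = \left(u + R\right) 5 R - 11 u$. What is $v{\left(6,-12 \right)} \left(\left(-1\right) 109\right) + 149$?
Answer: $5381$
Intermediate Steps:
$v{\left(R,u \right)} = - 11 u + R \left(5 R + 5 u\right)$ ($v{\left(R,u \right)} = \left(R + u\right) 5 R - 11 u = \left(5 R + 5 u\right) R - 11 u = R \left(5 R + 5 u\right) - 11 u = - 11 u + R \left(5 R + 5 u\right)$)
$v{\left(6,-12 \right)} \left(\left(-1\right) 109\right) + 149 = \left(\left(-11\right) \left(-12\right) + 5 \cdot 6^{2} + 5 \cdot 6 \left(-12\right)\right) \left(\left(-1\right) 109\right) + 149 = \left(132 + 5 \cdot 36 - 360\right) \left(-109\right) + 149 = \left(132 + 180 - 360\right) \left(-109\right) + 149 = \left(-48\right) \left(-109\right) + 149 = 5232 + 149 = 5381$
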